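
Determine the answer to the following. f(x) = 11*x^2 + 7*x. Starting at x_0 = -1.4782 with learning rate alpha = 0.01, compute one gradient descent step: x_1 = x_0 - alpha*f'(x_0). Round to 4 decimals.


We compute the gradient at x_0 and apply the update.
f'(x) = 22*x + 7
f'(-1.4782) = 22*-1.4782 + 7 = -25.5204
x_1 = -1.4782 - 0.01*-25.5204 = -1.223


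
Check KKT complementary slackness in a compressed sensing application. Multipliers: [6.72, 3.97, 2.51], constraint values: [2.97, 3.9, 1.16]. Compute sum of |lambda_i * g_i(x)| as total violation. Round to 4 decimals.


KKT complementary slackness check:
lambda_1 * g_1 = 6.72 * 2.97 = 19.9584
lambda_2 * g_2 = 3.97 * 3.9 = 15.483
lambda_3 * g_3 = 2.51 * 1.16 = 2.9116
Total violation = 19.9584 + 15.483 + 2.9116 = 38.353


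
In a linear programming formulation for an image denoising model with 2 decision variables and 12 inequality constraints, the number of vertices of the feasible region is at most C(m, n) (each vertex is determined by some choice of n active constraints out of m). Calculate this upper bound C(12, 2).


Each vertex corresponds to some choice of n active constraints out of m, so the number of vertices is at most C(m, n) = m! / (n!(m-n)!).
m = 12, n = 2
Numerator: 12 * 11
Denominator: 2! = 2
C(12, 2) = 66


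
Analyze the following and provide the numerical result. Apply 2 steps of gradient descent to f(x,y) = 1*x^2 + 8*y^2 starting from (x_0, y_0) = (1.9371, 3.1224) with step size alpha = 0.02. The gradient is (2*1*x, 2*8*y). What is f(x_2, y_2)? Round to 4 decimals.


Gradient descent on f(x,y) = 1*x^2 + 8*y^2.
Starting point: (1.9371, 3.1224), alpha = 0.02
Step 1: grad_x = 2*1*1.9371 = 3.8742, grad_y = 2*8*3.1224 = 49.9584
  x_1 = 1.9371 - 0.02*3.8742 = 1.8596
  y_1 = 3.1224 - 0.02*49.9584 = 2.1232
Step 2: grad_x = 2*1*1.8596 = 3.7192, grad_y = 2*8*2.1232 = 33.9717
  x_2 = 1.8596 - 0.02*3.7192 = 1.7852
  y_2 = 2.1232 - 0.02*33.9717 = 1.4438
f(1.7852, 1.4438) = 1*1.7852^2 + 8*1.4438^2 = 19.8635


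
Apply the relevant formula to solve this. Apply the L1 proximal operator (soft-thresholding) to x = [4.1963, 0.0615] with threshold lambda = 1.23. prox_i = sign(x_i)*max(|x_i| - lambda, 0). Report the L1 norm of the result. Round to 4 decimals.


Soft-thresholding with lambda = 1.23:
prox(4.1963) = sign(4.1963)*max(|4.1963| - 1.23, 0) = 2.9663
prox(0.0615) = sign(0.0615)*max(|0.0615| - 1.23, 0) = 0.0
prox(x) = [2.9663, 0.0]
||prox(x)||_1 = 2.9663 + 0.0 = 2.9663


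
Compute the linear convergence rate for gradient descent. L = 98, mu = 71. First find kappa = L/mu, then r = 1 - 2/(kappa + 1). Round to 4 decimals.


Step 1: Compute the condition number.
kappa = L/mu = 98/71 = 1.3803
Step 2: Compute the convergence rate.
r = 1 - 2/(kappa + 1) = 1 - 2*mu/(L + mu) = (L - mu)/(L + mu) = 27/169 = 0.1598


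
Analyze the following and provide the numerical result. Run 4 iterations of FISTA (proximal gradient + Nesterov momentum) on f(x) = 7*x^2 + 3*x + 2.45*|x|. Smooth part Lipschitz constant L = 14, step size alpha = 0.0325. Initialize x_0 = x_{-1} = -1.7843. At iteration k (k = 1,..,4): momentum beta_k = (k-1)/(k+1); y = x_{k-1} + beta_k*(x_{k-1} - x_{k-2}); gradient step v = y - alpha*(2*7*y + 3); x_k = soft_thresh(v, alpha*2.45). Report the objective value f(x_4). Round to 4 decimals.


FISTA on f(x) = 7*x^2 + 3*x + 2.45*|x|
L = 14, alpha = 0.0325
Iteration 1: beta = 0.0, y = -1.7843 + 0.0*(-1.7843 + 1.7843) = -1.7843
  grad(y) = -21.9802, v = y - alpha*grad = -1.0699
  prox(v) = soft_thresh(-1.0699, 0.0796) = -0.9903
Iteration 2: beta = 0.3333, y = -0.9903 + 0.3333*(-0.9903 + 1.7843) = -0.7257
  grad(y) = -7.1592, v = y - alpha*grad = -0.493
  prox(v) = soft_thresh(-0.493, 0.0796) = -0.4134
Iteration 3: beta = 0.5, y = -0.4134 + 0.5*(-0.4134 + 0.9903) = -0.1249
  grad(y) = 1.2517, v = y - alpha*grad = -0.1656
  prox(v) = soft_thresh(-0.1656, 0.0796) = -0.0859
Iteration 4: beta = 0.6, y = -0.0859 + 0.6*(-0.0859 + 0.4134) = 0.1105
  grad(y) = 4.5473, v = y - alpha*grad = -0.0373
  prox(v) = soft_thresh(-0.0373, 0.0796) = 0.0
f(x_4) = 7*0.0^2 + 3*0.0 + 2.45*|0.0| = 0.0


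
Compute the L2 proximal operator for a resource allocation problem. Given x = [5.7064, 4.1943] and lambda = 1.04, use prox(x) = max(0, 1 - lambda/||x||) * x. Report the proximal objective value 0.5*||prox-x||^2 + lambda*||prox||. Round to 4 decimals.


Step 1: Compute ||x||.
||x|| = 7.082
Step 2: Compute scaling factor.
scale = max(0, 1 - 1.04/7.082) = 0.8531
Step 3: prox(x) = [4.8684, 3.5784]
||prox(x)|| = 6.042
Step 4: Proximal objective.
0.5*||prox-x||^2 = 0.5408
lambda*||prox|| = 6.2837
Total = 6.8245


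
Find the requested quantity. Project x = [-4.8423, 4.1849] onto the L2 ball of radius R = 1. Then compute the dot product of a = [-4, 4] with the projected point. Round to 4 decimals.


Step 1: Compute ||x|| (intermediates to 6 decimals).
||x|| = sqrt((-4.8423)^2 + 4.1849^2) = 6.400098
Step 2: Project.
Since ||x|| > R, scale = R/||x|| = 1/6.400098 = 0.156248, proj(x) = scale * x
proj(x) = [-0.7566, 0.653882]
Step 3: Dot product.
a^T * proj(x) = -4*(-0.7566) + 4*0.653882 = 5.6419


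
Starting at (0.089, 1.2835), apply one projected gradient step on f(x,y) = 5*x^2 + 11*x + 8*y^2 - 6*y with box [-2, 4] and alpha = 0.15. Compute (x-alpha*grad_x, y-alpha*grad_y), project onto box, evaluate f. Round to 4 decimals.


Step 1: Compute gradient at (0.089, 1.2835).
grad_x = 2*5*0.089 + 11 = 11.89
grad_y = 2*8*1.2835 - 6 = 14.536
Step 2: Gradient step.
x_raw = 0.089 - 0.15*11.89 = -1.6945
y_raw = 1.2835 - 0.15*14.536 = -0.8969
Step 3: Project onto [-2, 4].
x_proj = clip(-1.6945) = -1.6945
y_proj = clip(-0.8969) = -0.8969
Step 4: Evaluate f.
f(-1.6945, -0.8969) = 7.534


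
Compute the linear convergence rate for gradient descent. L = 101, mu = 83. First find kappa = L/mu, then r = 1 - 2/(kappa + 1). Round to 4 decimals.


Step 1: Compute the condition number.
kappa = L/mu = 101/83 = 1.2169
Step 2: Compute the convergence rate.
r = 1 - 2/(kappa + 1) = 1 - 2*mu/(L + mu) = (L - mu)/(L + mu) = 18/184 = 0.0978


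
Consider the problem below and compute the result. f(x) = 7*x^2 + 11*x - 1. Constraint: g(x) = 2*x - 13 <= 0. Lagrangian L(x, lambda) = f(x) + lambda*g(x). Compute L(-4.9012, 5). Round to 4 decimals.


Step 1: Evaluate f(x).
f(-4.9012) = 7*(-4.9012)^2 + 11*(-4.9012) - 1 = 113.2391
Step 2: Evaluate g(x).
g(-4.9012) = 2*-4.9012 - 13 = -22.8024
Step 3: Compute Lagrangian.
L = 113.2391 + 5*-22.8024 = -0.7729


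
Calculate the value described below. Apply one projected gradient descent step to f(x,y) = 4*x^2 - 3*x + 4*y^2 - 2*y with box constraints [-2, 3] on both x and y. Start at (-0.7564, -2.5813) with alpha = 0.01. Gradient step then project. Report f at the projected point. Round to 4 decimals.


Step 1: Compute gradient at (-0.7564, -2.5813).
grad_x = 2*4*-0.7564 - 3 = -9.0512
grad_y = 2*4*-2.5813 - 2 = -22.6504
Step 2: Gradient step.
x_raw = -0.7564 - 0.01*-9.0512 = -0.6659
y_raw = -2.5813 - 0.01*-22.6504 = -2.3548
Step 3: Project onto [-2, 3].
x_proj = clip(-0.6659) = -0.6659
y_proj = clip(-2.3548) = -2.0
Step 4: Evaluate f.
f(-0.6659, -2.0) = 23.7713


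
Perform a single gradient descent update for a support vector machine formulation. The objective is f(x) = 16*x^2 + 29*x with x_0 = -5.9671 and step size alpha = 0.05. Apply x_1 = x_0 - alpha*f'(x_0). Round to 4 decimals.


We compute the gradient at x_0 and apply the update.
f'(x) = 32*x + 29
f'(-5.9671) = 32*-5.9671 + 29 = -161.9472
x_1 = -5.9671 - 0.05*-161.9472 = 2.1303


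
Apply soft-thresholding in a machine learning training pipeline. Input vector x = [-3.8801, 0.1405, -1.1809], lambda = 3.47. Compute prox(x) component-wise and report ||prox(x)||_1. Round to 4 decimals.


Soft-thresholding with lambda = 3.47:
prox(-3.8801) = sign(-3.8801)*max(|-3.8801| - 3.47, 0) = -0.4101
prox(0.1405) = sign(0.1405)*max(|0.1405| - 3.47, 0) = 0.0
prox(-1.1809) = sign(-1.1809)*max(|-1.1809| - 3.47, 0) = 0.0
prox(x) = [-0.4101, 0.0, 0.0]
||prox(x)||_1 = 0.4101 + 0.0 + 0.0 = 0.4101


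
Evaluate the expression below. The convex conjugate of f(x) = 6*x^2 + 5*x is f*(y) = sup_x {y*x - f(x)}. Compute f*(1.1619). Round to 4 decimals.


f*(y) = sup_x {y*x - a*x^2 - b*x} = sup_x {(y-b)*x - a*x^2}
FOC: (y - b) - 2a*x = 0 => x* = (y - b)/(2a)
x* = (1.1619 - 5)/(2*6) = -0.3198
f*(1.1619) = (y-b)^2/(4a) = (1.1619 - 5)^2/(4*6)
= 14.731/24 = 0.6138


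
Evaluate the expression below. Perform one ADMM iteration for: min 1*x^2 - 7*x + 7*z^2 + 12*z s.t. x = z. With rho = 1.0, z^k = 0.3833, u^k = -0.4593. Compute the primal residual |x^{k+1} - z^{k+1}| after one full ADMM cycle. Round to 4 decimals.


ADMM iteration with rho = 1.0, z^k = 0.3833, u^k = -0.4593
Step 1: x-update.
Minimize 1*x^2 - 7*x + (1.0/2)*(x - 0.3833 - 0.4593)^2
FOC: (2*1 + 1.0)*x = 7 + 1.0*(0.3833 + 0.4593)
x^{k+1} = 2.6142
Step 2: z-update.
Minimize 7*z^2 + 12*z + (1.0/2)*(2.6142 - z - 0.4593)^2
FOC: (2*7 + 1.0)*z = -12 + 1.0*(2.6142 - 0.4593)
z^{k+1} = -0.6563
Step 3: u-update.
u^{k+1} = -0.4593 + 2.6142 + 0.6563 = 2.8112
Step 4: Primal residual = |2.6142 + 0.6563| = 3.2705


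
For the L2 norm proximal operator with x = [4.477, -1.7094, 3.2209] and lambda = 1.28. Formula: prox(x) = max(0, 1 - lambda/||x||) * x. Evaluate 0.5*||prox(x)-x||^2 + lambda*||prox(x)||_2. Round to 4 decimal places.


Step 1: Compute ||x||.
||x|| = 5.7741
Step 2: Compute scaling factor.
scale = max(0, 1 - 1.28/5.7741) = 0.7783
Step 3: prox(x) = [3.4845, -1.3305, 2.5069]
||prox(x)|| = 4.4941
Step 4: Proximal objective.
0.5*||prox-x||^2 = 0.8192
lambda*||prox|| = 5.7524
Total = 6.5716


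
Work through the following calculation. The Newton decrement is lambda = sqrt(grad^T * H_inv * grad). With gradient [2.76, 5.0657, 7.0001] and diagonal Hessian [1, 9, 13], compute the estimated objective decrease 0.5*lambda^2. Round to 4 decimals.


Step 1: H is diagonal, so H^(-1) * g = [2.76, 0.5629, 0.5385].
Step 2: g^T H^(-1) g = sum_i g_i^2 / H_ii
  = (2.76)^2/1 + (5.0657)^2/9 + (7.0001)^2/13
  = 7.6176 + 2.8513 + 3.7693 = 14.2382
Step 3: Objective decrease = 0.5 * g^T H^(-1) g = 7.1191


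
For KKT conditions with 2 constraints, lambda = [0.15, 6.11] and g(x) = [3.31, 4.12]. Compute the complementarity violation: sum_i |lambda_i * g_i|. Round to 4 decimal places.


KKT complementary slackness check:
lambda_1 * g_1 = 0.15 * 3.31 = 0.4965
lambda_2 * g_2 = 6.11 * 4.12 = 25.1732
Total violation = 0.4965 + 25.1732 = 25.6697


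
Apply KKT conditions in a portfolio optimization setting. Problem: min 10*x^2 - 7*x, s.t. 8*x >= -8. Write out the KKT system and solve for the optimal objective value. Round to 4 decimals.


Step 1: Try lambda = 0 (constraint inactive).
Stationarity: 2*10*x - 7 = 0
x* = 7/(2*10) = 0.35
Check constraint: 8*0.35 = 2.8 >= -8 -- satisfied.
Step 2: Compute optimal value.
f(x*) = 10*0.35^2 - 7*0.35 = -1.225


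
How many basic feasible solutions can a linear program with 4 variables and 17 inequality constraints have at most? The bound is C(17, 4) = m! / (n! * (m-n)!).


Each vertex corresponds to some choice of n active constraints out of m, so the number of vertices is at most C(m, n) = m! / (n!(m-n)!).
m = 17, n = 4
Numerator: 17 * 16 * 15 * 14
Denominator: 4! = 24
C(17, 4) = 2380


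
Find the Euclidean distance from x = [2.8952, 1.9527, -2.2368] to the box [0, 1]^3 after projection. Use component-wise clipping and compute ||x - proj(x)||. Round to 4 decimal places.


Project each component onto [0, 1].
clip(2.8952) = 1.0, clip(1.9527) = 1.0, clip(-2.2368) = 0.0
Projection = [1.0, 1.0, 0.0]
Squared diffs: [3.5918, 0.9076, 5.0033]
Distance = sqrt(9.5027) = 3.0826


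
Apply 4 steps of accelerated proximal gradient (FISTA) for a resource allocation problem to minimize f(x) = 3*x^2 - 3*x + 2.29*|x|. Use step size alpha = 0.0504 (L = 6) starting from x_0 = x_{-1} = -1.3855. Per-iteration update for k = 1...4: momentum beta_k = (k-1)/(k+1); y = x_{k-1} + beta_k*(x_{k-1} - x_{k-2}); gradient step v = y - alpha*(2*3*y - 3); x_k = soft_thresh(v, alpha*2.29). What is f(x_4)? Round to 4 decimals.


FISTA on f(x) = 3*x^2 - 3*x + 2.29*|x|
L = 6, alpha = 0.0504
Iteration 1: beta = 0.0, y = -1.3855 + 0.0*(-1.3855 + 1.3855) = -1.3855
  grad(y) = -11.313, v = y - alpha*grad = -0.8153
  prox(v) = soft_thresh(-0.8153, 0.1154) = -0.6999
Iteration 2: beta = 0.3333, y = -0.6999 + 0.3333*(-0.6999 + 1.3855) = -0.4714
  grad(y) = -5.8283, v = y - alpha*grad = -0.1776
  prox(v) = soft_thresh(-0.1776, 0.1154) = -0.0622
Iteration 3: beta = 0.5, y = -0.0622 + 0.5*(-0.0622 + 0.6999) = 0.2566
  grad(y) = -1.4602, v = y - alpha*grad = 0.3302
  prox(v) = soft_thresh(0.3302, 0.1154) = 0.2148
Iteration 4: beta = 0.6, y = 0.2148 + 0.6*(0.2148 + 0.0622) = 0.381
  grad(y) = -0.7139, v = y - alpha*grad = 0.417
  prox(v) = soft_thresh(0.417, 0.1154) = 0.3016
f(x_4) = 3*0.3016^2 - 3*0.3016 + 2.29*|0.3016| = 0.0587


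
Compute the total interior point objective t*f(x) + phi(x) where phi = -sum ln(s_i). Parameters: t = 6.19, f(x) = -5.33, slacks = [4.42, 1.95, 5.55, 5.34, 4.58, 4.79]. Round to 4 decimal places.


Step 1: Compute log-barrier.
ln values: [1.4861, 0.6678, 1.7138, 1.6752, 1.5217, 1.5665]
phi = -(1.4861 + 0.6678 + 1.7138 + 1.6752 + 1.5217 + 1.5665) = -8.6312
Step 2: Compute augmented objective.
t*f(x) = 6.19*-5.33 = -32.9927
Total = -32.9927 - 8.6312 = -41.6239


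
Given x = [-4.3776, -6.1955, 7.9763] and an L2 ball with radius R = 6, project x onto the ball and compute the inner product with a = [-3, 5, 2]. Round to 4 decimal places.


Step 1: Compute ||x|| (intermediates to 6 decimals).
||x|| = sqrt((-4.3776)^2 + (-6.1955)^2 + 7.9763^2) = 11.007677
Step 2: Project.
Since ||x|| > R, scale = R/||x|| = 6/11.007677 = 0.545074, proj(x) = scale * x
proj(x) = [-2.386116, -3.377006, 4.347674]
Step 3: Dot product.
a^T * proj(x) = -3*(-2.386116) + 5*(-3.377006) + 2*4.347674 = -1.0313


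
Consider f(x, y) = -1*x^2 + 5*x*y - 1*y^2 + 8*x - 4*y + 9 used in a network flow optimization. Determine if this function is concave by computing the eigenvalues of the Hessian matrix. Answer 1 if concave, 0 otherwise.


The Hessian of f(x,y) = -1*x^2 + 5*x*y - 1*y^2 + 8*x - 4*y + 9 is:
H = [[-2, 5], [5, -2]]
Trace = -2 - 2 = -4
Determinant = -2*-2 - (5)^2 = -21
Discriminant = (-4)^2 - 4*-21 = 100.0
Eigenvalues: lambda_1 = -7.0, lambda_2 = 3.0
The function is not concave.

0


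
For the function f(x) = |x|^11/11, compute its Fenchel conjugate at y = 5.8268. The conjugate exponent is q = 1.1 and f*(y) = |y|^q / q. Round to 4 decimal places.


The conjugate exponent q satisfies 1/p + 1/q = 1.
p = 11, so q = 11/(11 - 1) = 1.1
|y|^q = 5.8268^1.1 = 6.9498
f*(5.8268) = 6.9498 / 1.1 = 6.318


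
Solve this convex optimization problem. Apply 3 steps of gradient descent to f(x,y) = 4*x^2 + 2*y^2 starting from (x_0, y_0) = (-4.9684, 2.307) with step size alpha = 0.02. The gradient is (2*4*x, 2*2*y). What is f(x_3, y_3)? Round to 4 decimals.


Gradient descent on f(x,y) = 4*x^2 + 2*y^2.
Starting point: (-4.9684, 2.307), alpha = 0.02
Step 1: grad_x = 2*4*-4.9684 = -39.7472, grad_y = 2*2*2.307 = 9.228
  x_1 = -4.9684 - 0.02*-39.7472 = -4.1735
  y_1 = 2.307 - 0.02*9.228 = 2.1224
Step 2: grad_x = 2*4*-4.1735 = -33.3876, grad_y = 2*2*2.1224 = 8.4898
  x_2 = -4.1735 - 0.02*-33.3876 = -3.5057
  y_2 = 2.1224 - 0.02*8.4898 = 1.9526
Step 3: grad_x = 2*4*-3.5057 = -28.0456, grad_y = 2*2*1.9526 = 7.8106
  x_3 = -3.5057 - 0.02*-28.0456 = -2.9448
  y_3 = 1.9526 - 0.02*7.8106 = 1.7964
f(-2.9448, 1.7964) = 4*(-2.9448)^2 + 2*1.7964^2 = 41.1415


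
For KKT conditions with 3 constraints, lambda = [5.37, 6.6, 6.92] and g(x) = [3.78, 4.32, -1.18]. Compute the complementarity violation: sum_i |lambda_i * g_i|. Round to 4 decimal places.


KKT complementary slackness check:
lambda_1 * g_1 = 5.37 * 3.78 = 20.2986
lambda_2 * g_2 = 6.6 * 4.32 = 28.512
lambda_3 * g_3 = 6.92 * -1.18 = -8.1656
Total violation = 20.2986 + 28.512 + 8.1656 = 56.9762


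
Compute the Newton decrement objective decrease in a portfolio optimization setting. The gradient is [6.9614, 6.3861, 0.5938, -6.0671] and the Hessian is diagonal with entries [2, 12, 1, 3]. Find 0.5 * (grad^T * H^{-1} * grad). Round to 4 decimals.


Step 1: H is diagonal, so H^(-1) * g = [3.4807, 0.5322, 0.5938, -2.0224].
Step 2: g^T H^(-1) g = sum_i g_i^2 / H_ii
  = (6.9614)^2/2 + (6.3861)^2/12 + (0.5938)^2/1 + (-6.0671)^2/3
  = 24.2305 + 3.3985 + 0.3526 + 12.2699 = 40.2516
Step 3: Objective decrease = 0.5 * g^T H^(-1) g = 20.1258


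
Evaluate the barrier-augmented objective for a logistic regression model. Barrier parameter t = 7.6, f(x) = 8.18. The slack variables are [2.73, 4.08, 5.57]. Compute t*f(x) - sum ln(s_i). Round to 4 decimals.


Step 1: Compute log-barrier.
ln values: [1.0043, 1.4061, 1.7174]
phi = -(1.0043 + 1.4061 + 1.7174) = -4.1278
Step 2: Compute augmented objective.
t*f(x) = 7.6*8.18 = 62.168
Total = 62.168 - 4.1278 = 58.0402


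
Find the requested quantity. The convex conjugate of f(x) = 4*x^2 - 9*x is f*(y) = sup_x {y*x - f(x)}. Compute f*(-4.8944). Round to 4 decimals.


f*(y) = sup_x {y*x - a*x^2 - b*x} = sup_x {(y-b)*x - a*x^2}
FOC: (y - b) - 2a*x = 0 => x* = (y - b)/(2a)
x* = (-4.8944 + 9)/(2*4) = 0.5132
f*(-4.8944) = (y-b)^2/(4a) = (-4.8944 + 9)^2/(4*4)
= 16.856/16 = 1.0535


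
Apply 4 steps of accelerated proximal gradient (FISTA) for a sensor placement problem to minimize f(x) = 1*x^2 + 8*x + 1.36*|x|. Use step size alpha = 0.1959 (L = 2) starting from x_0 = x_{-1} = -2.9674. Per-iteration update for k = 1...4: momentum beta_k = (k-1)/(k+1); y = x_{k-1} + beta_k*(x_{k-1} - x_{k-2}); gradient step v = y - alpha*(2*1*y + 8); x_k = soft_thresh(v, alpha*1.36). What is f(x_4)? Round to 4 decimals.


FISTA on f(x) = 1*x^2 + 8*x + 1.36*|x|
L = 2, alpha = 0.1959
Iteration 1: beta = 0.0, y = -2.9674 + 0.0*(-2.9674 + 2.9674) = -2.9674
  grad(y) = 2.0652, v = y - alpha*grad = -3.372
  prox(v) = soft_thresh(-3.372, 0.2664) = -3.1055
Iteration 2: beta = 0.3333, y = -3.1055 + 0.3333*(-3.1055 + 2.9674) = -3.1516
  grad(y) = 1.6968, v = y - alpha*grad = -3.484
  prox(v) = soft_thresh(-3.484, 0.2664) = -3.2176
Iteration 3: beta = 0.5, y = -3.2176 + 0.5*(-3.2176 + 3.1055) = -3.2736
  grad(y) = 1.4528, v = y - alpha*grad = -3.5582
  prox(v) = soft_thresh(-3.5582, 0.2664) = -3.2918
Iteration 4: beta = 0.6, y = -3.2918 + 0.6*(-3.2918 + 3.2176) = -3.3363
  grad(y) = 1.3274, v = y - alpha*grad = -3.5963
  prox(v) = soft_thresh(-3.5963, 0.2664) = -3.3299
f(x_4) = 1*(-3.3299)^2 + 8*(-3.3299) + 1.36*|-3.3299| = -11.0223


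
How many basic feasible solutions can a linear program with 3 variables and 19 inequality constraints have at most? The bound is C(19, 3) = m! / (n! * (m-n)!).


Each vertex corresponds to some choice of n active constraints out of m, so the number of vertices is at most C(m, n) = m! / (n!(m-n)!).
m = 19, n = 3
Numerator: 19 * 18 * 17
Denominator: 3! = 6
C(19, 3) = 969


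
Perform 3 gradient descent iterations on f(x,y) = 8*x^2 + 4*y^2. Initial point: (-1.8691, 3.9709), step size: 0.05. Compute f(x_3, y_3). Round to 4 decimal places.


Gradient descent on f(x,y) = 8*x^2 + 4*y^2.
Starting point: (-1.8691, 3.9709), alpha = 0.05
Step 1: grad_x = 2*8*-1.8691 = -29.9056, grad_y = 2*4*3.9709 = 31.7672
  x_1 = -1.8691 - 0.05*-29.9056 = -0.3738
  y_1 = 3.9709 - 0.05*31.7672 = 2.3825
Step 2: grad_x = 2*8*-0.3738 = -5.9811, grad_y = 2*4*2.3825 = 19.0603
  x_2 = -0.3738 - 0.05*-5.9811 = -0.0748
  y_2 = 2.3825 - 0.05*19.0603 = 1.4295
Step 3: grad_x = 2*8*-0.0748 = -1.1962, grad_y = 2*4*1.4295 = 11.4362
  x_3 = -0.0748 - 0.05*-1.1962 = -0.015
  y_3 = 1.4295 - 0.05*11.4362 = 0.8577
f(-0.015, 0.8577) = 8*(-0.015)^2 + 4*0.8577^2 = 2.9445


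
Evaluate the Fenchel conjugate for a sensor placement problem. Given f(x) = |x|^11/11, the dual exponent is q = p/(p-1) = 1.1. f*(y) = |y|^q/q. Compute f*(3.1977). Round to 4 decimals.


The conjugate exponent q satisfies 1/p + 1/q = 1.
p = 11, so q = 11/(11 - 1) = 1.1
|y|^q = 3.1977^1.1 = 3.5919
f*(3.1977) = 3.5919 / 1.1 = 3.2653


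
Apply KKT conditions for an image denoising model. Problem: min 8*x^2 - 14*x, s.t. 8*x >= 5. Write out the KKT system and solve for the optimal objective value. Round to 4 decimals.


Step 1: Try lambda = 0 (constraint inactive).
Stationarity: 2*8*x - 14 = 0
x* = 14/(2*8) = 0.875
Check constraint: 8*0.875 = 7.0 >= 5 -- satisfied.
Step 2: Compute optimal value.
f(x*) = 8*0.875^2 - 14*0.875 = -6.125


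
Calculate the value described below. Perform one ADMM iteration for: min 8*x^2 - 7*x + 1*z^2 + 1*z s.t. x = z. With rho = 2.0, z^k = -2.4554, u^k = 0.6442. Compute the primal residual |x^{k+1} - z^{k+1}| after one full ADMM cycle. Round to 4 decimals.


ADMM iteration with rho = 2.0, z^k = -2.4554, u^k = 0.6442
Step 1: x-update.
Minimize 8*x^2 - 7*x + (2.0/2)*(x + 2.4554 + 0.6442)^2
FOC: (2*8 + 2.0)*x = 7 + 2.0*(-2.4554 - 0.6442)
x^{k+1} = 0.0445
Step 2: z-update.
Minimize 1*z^2 + 1*z + (2.0/2)*(0.0445 - z + 0.6442)^2
FOC: (2*1 + 2.0)*z = -1 + 2.0*(0.0445 + 0.6442)
z^{k+1} = 0.0943
Step 3: u-update.
u^{k+1} = 0.6442 + 0.0445 - 0.0943 = 0.5943
Step 4: Primal residual = |0.0445 - 0.0943| = 0.0499


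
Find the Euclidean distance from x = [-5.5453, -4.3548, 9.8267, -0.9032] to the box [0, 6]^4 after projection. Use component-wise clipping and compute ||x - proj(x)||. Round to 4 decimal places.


Project each component onto [0, 6].
clip(-5.5453) = 0.0, clip(-4.3548) = 0.0, clip(9.8267) = 6.0, clip(-0.9032) = 0.0
Projection = [0.0, 0.0, 6.0, 0.0]
Squared diffs: [30.7504, 18.9643, 14.6436, 0.8158]
Distance = sqrt(65.1741) = 8.073


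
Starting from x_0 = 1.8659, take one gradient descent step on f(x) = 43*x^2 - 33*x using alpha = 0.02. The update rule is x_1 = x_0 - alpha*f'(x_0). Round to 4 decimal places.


We compute the gradient at x_0 and apply the update.
f'(x) = 86*x - 33
f'(1.8659) = 86*1.8659 - 33 = 127.4674
x_1 = 1.8659 - 0.02*127.4674 = -0.6834


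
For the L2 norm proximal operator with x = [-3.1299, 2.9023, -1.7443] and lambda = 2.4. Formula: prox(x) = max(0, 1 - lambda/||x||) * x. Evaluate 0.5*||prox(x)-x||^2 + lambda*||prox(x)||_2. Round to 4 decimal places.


Step 1: Compute ||x||.
||x|| = 4.6111
Step 2: Compute scaling factor.
scale = max(0, 1 - 2.4/4.6111) = 0.4795
Step 3: prox(x) = [-1.5008, 1.3917, -0.8364]
||prox(x)|| = 2.2111
Step 4: Proximal objective.
0.5*||prox-x||^2 = 2.88
lambda*||prox|| = 5.3066
Total = 8.1866


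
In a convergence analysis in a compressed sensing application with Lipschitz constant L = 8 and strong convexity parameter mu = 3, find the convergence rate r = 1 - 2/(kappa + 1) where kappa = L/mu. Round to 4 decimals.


Step 1: Compute the condition number.
kappa = L/mu = 8/3 = 2.6667
Step 2: Compute the convergence rate.
r = 1 - 2/(kappa + 1) = 1 - 2*mu/(L + mu) = (L - mu)/(L + mu) = 5/11 = 0.4545


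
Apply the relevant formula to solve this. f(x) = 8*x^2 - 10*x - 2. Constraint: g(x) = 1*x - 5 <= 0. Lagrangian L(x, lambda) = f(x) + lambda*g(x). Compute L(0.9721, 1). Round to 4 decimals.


Step 1: Evaluate f(x).
f(0.9721) = 8*0.9721^2 - 10*0.9721 - 2 = -4.1612
Step 2: Evaluate g(x).
g(0.9721) = 1*0.9721 - 5 = -4.0279
Step 3: Compute Lagrangian.
L = -4.1612 + 1*-4.0279 = -8.1891


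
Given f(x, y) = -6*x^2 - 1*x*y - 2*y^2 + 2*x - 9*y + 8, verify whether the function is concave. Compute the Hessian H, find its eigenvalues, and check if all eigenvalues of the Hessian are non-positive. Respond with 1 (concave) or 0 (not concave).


The Hessian of f(x,y) = -6*x^2 - 1*x*y - 2*y^2 + 2*x - 9*y + 8 is:
H = [[-12, -1], [-1, -4]]
Trace = -12 - 4 = -16
Determinant = -12*-4 - (-1)^2 = 47
Discriminant = (-16)^2 - 4*47 = 68.0
Eigenvalues: lambda_1 = -12.1231, lambda_2 = -3.8769
The function is concave.

1


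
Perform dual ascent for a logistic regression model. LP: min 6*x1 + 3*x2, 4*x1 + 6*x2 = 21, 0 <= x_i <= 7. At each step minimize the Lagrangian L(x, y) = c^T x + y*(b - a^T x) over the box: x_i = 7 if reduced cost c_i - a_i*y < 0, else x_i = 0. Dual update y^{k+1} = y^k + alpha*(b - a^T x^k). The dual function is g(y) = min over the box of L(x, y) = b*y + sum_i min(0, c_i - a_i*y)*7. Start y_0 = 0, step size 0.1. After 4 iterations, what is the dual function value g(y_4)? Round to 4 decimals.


Dual ascent for LP: min 6*x1 + 3*x2, 4*x1 + 6*x2 = 21, 0 <= x_i <= 7
Step 1: y^k = 0.0, reduced costs: (6.0, 3.0)
  x^k = (0.0, 0.0), subgradient = b - a^T x = 21.0
  y^{k+1} = 0.0 + 0.1*21.0 = 2.1
Step 2: y^k = 2.1, reduced costs: (-2.4, -9.6)
  x^k = (7.0, 7.0), subgradient = b - a^T x = -49.0
  y^{k+1} = 2.1 + 0.1*-49.0 = -2.8
Step 3: y^k = -2.8, reduced costs: (17.2, 19.8)
  x^k = (0.0, 0.0), subgradient = b - a^T x = 21.0
  y^{k+1} = -2.8 + 0.1*21.0 = -0.7
Step 4: y^k = -0.7, reduced costs: (8.8, 7.2)
  x^k = (0.0, 0.0), subgradient = b - a^T x = 21.0
  y^{k+1} = -0.7 + 0.1*21.0 = 1.4
Dual objective at y_4 = 1.4: reduced costs (0.4, -5.4), box minimizer x = (0.0, 7.0)
g(y_4) = b*y + (c1 - a1*y)*x1 + (c2 - a2*y)*x2 = 21*1.4 + 0.4*0.0 + (-5.4)*7.0 = 29.4 + 0.0 - 37.8 = -8.4


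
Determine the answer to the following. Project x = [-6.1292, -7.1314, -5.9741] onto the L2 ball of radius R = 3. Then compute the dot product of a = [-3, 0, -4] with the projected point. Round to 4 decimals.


Step 1: Compute ||x|| (intermediates to 6 decimals).
||x|| = sqrt((-6.1292)^2 + (-7.1314)^2 + (-5.9741)^2) = 11.140639
Step 2: Project.
Since ||x|| > R, scale = R/||x|| = 3/11.140639 = 0.269284, proj(x) = scale * x
proj(x) = [-1.650495, -1.920372, -1.60873]
Step 3: Dot product.
a^T * proj(x) = -3*(-1.650495) + 0*(-1.920372) - 4*(-1.60873) = 11.3864


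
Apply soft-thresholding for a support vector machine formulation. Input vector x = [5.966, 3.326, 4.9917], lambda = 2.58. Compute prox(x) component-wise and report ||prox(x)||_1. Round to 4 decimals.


Soft-thresholding with lambda = 2.58:
prox(5.966) = sign(5.966)*max(|5.966| - 2.58, 0) = 3.386
prox(3.326) = sign(3.326)*max(|3.326| - 2.58, 0) = 0.746
prox(4.9917) = sign(4.9917)*max(|4.9917| - 2.58, 0) = 2.4117
prox(x) = [3.386, 0.746, 2.4117]
||prox(x)||_1 = 3.386 + 0.746 + 2.4117 = 6.5437


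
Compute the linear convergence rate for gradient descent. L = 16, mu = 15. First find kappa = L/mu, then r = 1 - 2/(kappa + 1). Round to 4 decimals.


Step 1: Compute the condition number.
kappa = L/mu = 16/15 = 1.0667
Step 2: Compute the convergence rate.
r = 1 - 2/(kappa + 1) = 1 - 2*mu/(L + mu) = (L - mu)/(L + mu) = 1/31 = 0.0323


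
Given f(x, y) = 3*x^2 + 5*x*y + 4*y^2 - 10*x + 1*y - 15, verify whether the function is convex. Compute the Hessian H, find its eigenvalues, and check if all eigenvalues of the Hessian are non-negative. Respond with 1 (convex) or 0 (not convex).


The Hessian of f(x,y) = 3*x^2 + 5*x*y + 4*y^2 - 10*x + 1*y - 15 is:
H = [[6, 5], [5, 8]]
Trace = 6 + 8 = 14
Determinant = 6*8 - (5)^2 = 23
Discriminant = (14)^2 - 4*23 = 104.0
Eigenvalues: lambda_1 = 1.901, lambda_2 = 12.099
The function is convex.

1


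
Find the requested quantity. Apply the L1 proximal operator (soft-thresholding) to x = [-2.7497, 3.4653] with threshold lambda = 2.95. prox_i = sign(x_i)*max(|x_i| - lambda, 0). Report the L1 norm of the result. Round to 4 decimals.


Soft-thresholding with lambda = 2.95:
prox(-2.7497) = sign(-2.7497)*max(|-2.7497| - 2.95, 0) = 0.0
prox(3.4653) = sign(3.4653)*max(|3.4653| - 2.95, 0) = 0.5153
prox(x) = [0.0, 0.5153]
||prox(x)||_1 = 0.0 + 0.5153 = 0.5153


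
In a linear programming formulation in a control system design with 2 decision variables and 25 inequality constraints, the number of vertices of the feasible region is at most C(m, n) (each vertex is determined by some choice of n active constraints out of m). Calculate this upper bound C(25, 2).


Each vertex corresponds to some choice of n active constraints out of m, so the number of vertices is at most C(m, n) = m! / (n!(m-n)!).
m = 25, n = 2
Numerator: 25 * 24
Denominator: 2! = 2
C(25, 2) = 300


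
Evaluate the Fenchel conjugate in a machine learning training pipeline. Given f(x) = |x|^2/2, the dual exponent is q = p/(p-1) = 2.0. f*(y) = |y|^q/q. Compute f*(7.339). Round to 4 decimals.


The conjugate exponent q satisfies 1/p + 1/q = 1.
p = 2, so q = 2/(2 - 1) = 2.0
|y|^q = 7.339^2.0 = 53.8609
f*(7.339) = 53.8609 / 2.0 = 26.9305


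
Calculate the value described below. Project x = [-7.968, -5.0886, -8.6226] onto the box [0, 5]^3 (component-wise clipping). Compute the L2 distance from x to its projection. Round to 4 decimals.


Project each component onto [0, 5].
clip(-7.968) = 0.0, clip(-5.0886) = 0.0, clip(-8.6226) = 0.0
Projection = [0.0, 0.0, 0.0]
Squared diffs: [63.489, 25.8938, 74.3492]
Distance = sqrt(163.732) = 12.7958


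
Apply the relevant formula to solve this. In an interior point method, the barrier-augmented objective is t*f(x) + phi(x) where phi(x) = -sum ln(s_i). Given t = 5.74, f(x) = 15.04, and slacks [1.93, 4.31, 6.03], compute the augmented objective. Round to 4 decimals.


Step 1: Compute log-barrier.
ln values: [0.6575, 1.4609, 1.7967]
phi = -(0.6575 + 1.4609 + 1.7967) = -3.9152
Step 2: Compute augmented objective.
t*f(x) = 5.74*15.04 = 86.3296
Total = 86.3296 - 3.9152 = 82.4144


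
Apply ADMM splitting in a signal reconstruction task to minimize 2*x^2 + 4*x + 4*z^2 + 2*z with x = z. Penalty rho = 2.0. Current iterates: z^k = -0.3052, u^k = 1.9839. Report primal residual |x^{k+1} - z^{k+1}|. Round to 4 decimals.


ADMM iteration with rho = 2.0, z^k = -0.3052, u^k = 1.9839
Step 1: x-update.
Minimize 2*x^2 + 4*x + (2.0/2)*(x + 0.3052 + 1.9839)^2
FOC: (2*2 + 2.0)*x = -4 + 2.0*(-0.3052 - 1.9839)
x^{k+1} = -1.4297
Step 2: z-update.
Minimize 4*z^2 + 2*z + (2.0/2)*(-1.4297 - z + 1.9839)^2
FOC: (2*4 + 2.0)*z = -2 + 2.0*(-1.4297 + 1.9839)
z^{k+1} = -0.0892
Step 3: u-update.
u^{k+1} = 1.9839 - 1.4297 + 0.0892 = 0.6434
Step 4: Primal residual = |-1.4297 + 0.0892| = 1.3405


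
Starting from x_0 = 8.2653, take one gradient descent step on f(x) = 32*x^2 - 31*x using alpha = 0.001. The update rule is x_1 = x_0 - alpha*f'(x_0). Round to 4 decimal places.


We compute the gradient at x_0 and apply the update.
f'(x) = 64*x - 31
f'(8.2653) = 64*8.2653 - 31 = 497.9792
x_1 = 8.2653 - 0.001*497.9792 = 7.7673


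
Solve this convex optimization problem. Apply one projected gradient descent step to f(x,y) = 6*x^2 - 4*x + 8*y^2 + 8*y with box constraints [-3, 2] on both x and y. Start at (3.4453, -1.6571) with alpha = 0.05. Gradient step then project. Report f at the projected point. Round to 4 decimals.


Step 1: Compute gradient at (3.4453, -1.6571).
grad_x = 2*6*3.4453 - 4 = 37.3436
grad_y = 2*8*-1.6571 + 8 = -18.5136
Step 2: Gradient step.
x_raw = 3.4453 - 0.05*37.3436 = 1.5781
y_raw = -1.6571 - 0.05*-18.5136 = -0.7314
Step 3: Project onto [-3, 2].
x_proj = clip(1.5781) = 1.5781
y_proj = clip(-0.7314) = -0.7314
Step 4: Evaluate f.
f(1.5781, -0.7314) = 7.0587


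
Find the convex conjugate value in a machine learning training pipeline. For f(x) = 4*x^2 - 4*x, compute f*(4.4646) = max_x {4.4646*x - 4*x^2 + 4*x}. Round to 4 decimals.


f*(y) = sup_x {y*x - a*x^2 - b*x} = sup_x {(y-b)*x - a*x^2}
FOC: (y - b) - 2a*x = 0 => x* = (y - b)/(2a)
x* = (4.4646 + 4)/(2*4) = 1.0581
f*(4.4646) = (y-b)^2/(4a) = (4.4646 + 4)^2/(4*4)
= 71.6495/16 = 4.4781


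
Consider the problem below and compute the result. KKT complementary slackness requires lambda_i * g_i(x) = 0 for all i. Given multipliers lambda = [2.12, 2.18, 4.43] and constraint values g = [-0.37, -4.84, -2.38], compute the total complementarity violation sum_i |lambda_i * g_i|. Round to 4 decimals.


KKT complementary slackness check:
lambda_1 * g_1 = 2.12 * -0.37 = -0.7844
lambda_2 * g_2 = 2.18 * -4.84 = -10.5512
lambda_3 * g_3 = 4.43 * -2.38 = -10.5434
Total violation = 0.7844 + 10.5512 + 10.5434 = 21.879


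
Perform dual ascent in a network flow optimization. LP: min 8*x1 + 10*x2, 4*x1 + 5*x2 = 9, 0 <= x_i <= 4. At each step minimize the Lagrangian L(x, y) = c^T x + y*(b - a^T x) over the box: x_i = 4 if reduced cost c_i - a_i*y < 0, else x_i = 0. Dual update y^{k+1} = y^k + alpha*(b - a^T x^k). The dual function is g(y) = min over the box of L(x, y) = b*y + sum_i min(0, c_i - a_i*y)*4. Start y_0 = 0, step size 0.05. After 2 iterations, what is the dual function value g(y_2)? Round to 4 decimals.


Dual ascent for LP: min 8*x1 + 10*x2, 4*x1 + 5*x2 = 9, 0 <= x_i <= 4
Step 1: y^k = 0.0, reduced costs: (8.0, 10.0)
  x^k = (0.0, 0.0), subgradient = b - a^T x = 9.0
  y^{k+1} = 0.0 + 0.05*9.0 = 0.45
Step 2: y^k = 0.45, reduced costs: (6.2, 7.75)
  x^k = (0.0, 0.0), subgradient = b - a^T x = 9.0
  y^{k+1} = 0.45 + 0.05*9.0 = 0.9
Dual objective at y_2 = 0.9: reduced costs (4.4, 5.5), box minimizer x = (0.0, 0.0)
g(y_2) = b*y + (c1 - a1*y)*x1 + (c2 - a2*y)*x2 = 9*0.9 + 4.4*0.0 + 5.5*0.0 = 8.1 + 0.0 + 0.0 = 8.1


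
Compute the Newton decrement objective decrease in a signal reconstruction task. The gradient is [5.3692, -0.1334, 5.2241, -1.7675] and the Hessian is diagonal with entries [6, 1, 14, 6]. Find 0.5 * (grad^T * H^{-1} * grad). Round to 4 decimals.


Step 1: H is diagonal, so H^(-1) * g = [0.8949, -0.1334, 0.3732, -0.2946].
Step 2: g^T H^(-1) g = sum_i g_i^2 / H_ii
  = (5.3692)^2/6 + (-0.1334)^2/1 + (5.2241)^2/14 + (-1.7675)^2/6
  = 4.8047 + 0.0178 + 1.9494 + 0.5207 = 7.2926
Step 3: Objective decrease = 0.5 * g^T H^(-1) g = 3.6463


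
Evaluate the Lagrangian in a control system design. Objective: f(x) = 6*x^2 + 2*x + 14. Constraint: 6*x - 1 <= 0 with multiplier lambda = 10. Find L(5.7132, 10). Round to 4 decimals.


Step 1: Evaluate f(x).
f(5.7132) = 6*5.7132^2 + 2*5.7132 + 14 = 221.2703
Step 2: Evaluate g(x).
g(5.7132) = 6*5.7132 - 1 = 33.2792
Step 3: Compute Lagrangian.
L = 221.2703 + 10*33.2792 = 554.0623


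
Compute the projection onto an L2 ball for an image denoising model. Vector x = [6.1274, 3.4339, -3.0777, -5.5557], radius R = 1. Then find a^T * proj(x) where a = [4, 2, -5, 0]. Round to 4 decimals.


Step 1: Compute ||x|| (intermediates to 6 decimals).
||x|| = sqrt(6.1274^2 + 3.4339^2 + (-3.0777)^2 + (-5.5557)^2) = 9.469675
Step 2: Project.
Since ||x|| > R, scale = R/||x|| = 1/9.469675 = 0.1056, proj(x) = scale * x
proj(x) = [0.647053, 0.36262, -0.325005, -0.586682]
Step 3: Dot product.
a^T * proj(x) = 4*0.647053 + 2*0.36262 - 5*(-0.325005) + 0*(-0.586682) = 4.9385


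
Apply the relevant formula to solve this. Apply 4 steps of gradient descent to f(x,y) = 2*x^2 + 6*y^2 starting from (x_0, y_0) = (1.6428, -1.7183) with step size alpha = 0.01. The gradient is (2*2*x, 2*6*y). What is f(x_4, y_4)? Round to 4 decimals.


Gradient descent on f(x,y) = 2*x^2 + 6*y^2.
Starting point: (1.6428, -1.7183), alpha = 0.01
Step 1: grad_x = 2*2*1.6428 = 6.5712, grad_y = 2*6*-1.7183 = -20.6196
  x_1 = 1.6428 - 0.01*6.5712 = 1.5771
  y_1 = -1.7183 - 0.01*-20.6196 = -1.5121
Step 2: grad_x = 2*2*1.5771 = 6.3084, grad_y = 2*6*-1.5121 = -18.1452
  x_2 = 1.5771 - 0.01*6.3084 = 1.514
  y_2 = -1.5121 - 0.01*-18.1452 = -1.3307
Step 3: grad_x = 2*2*1.514 = 6.056, grad_y = 2*6*-1.3307 = -15.9678
  x_3 = 1.514 - 0.01*6.056 = 1.4534
  y_3 = -1.3307 - 0.01*-15.9678 = -1.171
Step 4: grad_x = 2*2*1.4534 = 5.8138, grad_y = 2*6*-1.171 = -14.0517
  x_4 = 1.4534 - 0.01*5.8138 = 1.3953
  y_4 = -1.171 - 0.01*-14.0517 = -1.0305
f(1.3953, -1.0305) = 2*1.3953^2 + 6*(-1.0305)^2 = 10.2648


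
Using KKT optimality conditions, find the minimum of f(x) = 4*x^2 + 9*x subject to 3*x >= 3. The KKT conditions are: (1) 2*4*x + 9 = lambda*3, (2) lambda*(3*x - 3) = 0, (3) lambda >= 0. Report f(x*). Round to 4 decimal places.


Step 1: Try lambda = 0 (constraint inactive).
x_unc = -9/(2*4) = -1.125
Check: 3*-1.125 = -3.375 < 3 -- violated!
Step 2: Constraint must be active: 3*x = 3
x* = 3/3 = 1.0
lambda = (2*4*1.0 + 9)/3 = 5.6667
Step 3: Compute optimal value.
f(x*) = 4*1.0^2 + 9*1.0 = 13.0


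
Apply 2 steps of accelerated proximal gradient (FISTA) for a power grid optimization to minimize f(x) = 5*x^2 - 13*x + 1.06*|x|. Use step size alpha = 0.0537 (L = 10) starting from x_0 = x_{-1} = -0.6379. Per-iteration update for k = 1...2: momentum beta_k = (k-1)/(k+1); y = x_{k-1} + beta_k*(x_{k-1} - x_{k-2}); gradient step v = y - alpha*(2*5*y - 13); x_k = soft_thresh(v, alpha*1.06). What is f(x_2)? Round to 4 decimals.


FISTA on f(x) = 5*x^2 - 13*x + 1.06*|x|
L = 10, alpha = 0.0537
Iteration 1: beta = 0.0, y = -0.6379 + 0.0*(-0.6379 + 0.6379) = -0.6379
  grad(y) = -19.379, v = y - alpha*grad = 0.4028
  prox(v) = soft_thresh(0.4028, 0.0569) = 0.3458
Iteration 2: beta = 0.3333, y = 0.3458 + 0.3333*(0.3458 + 0.6379) = 0.6737
  grad(y) = -6.2626, v = y - alpha*grad = 1.01
  prox(v) = soft_thresh(1.01, 0.0569) = 0.9531
f(x_2) = 5*0.9531^2 - 13*0.9531 + 1.06*|0.9531| = -6.8381


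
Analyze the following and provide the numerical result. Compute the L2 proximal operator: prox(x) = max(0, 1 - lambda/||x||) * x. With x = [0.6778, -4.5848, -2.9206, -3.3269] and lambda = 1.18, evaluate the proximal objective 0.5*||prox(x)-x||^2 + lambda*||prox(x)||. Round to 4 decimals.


Step 1: Compute ||x||.
||x|| = 6.4092
Step 2: Compute scaling factor.
scale = max(0, 1 - 1.18/6.4092) = 0.8159
Step 3: prox(x) = [0.553, -3.7407, -2.3829, -2.7144]
||prox(x)|| = 5.2292
Step 4: Proximal objective.
0.5*||prox-x||^2 = 0.6962
lambda*||prox|| = 6.1705
Total = 6.8667


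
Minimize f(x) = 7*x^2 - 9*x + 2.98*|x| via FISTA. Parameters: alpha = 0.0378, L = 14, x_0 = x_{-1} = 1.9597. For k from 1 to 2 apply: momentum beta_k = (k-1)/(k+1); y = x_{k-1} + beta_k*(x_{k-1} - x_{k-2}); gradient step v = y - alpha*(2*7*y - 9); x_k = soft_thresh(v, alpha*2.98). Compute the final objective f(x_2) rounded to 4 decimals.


FISTA on f(x) = 7*x^2 - 9*x + 2.98*|x|
L = 14, alpha = 0.0378
Iteration 1: beta = 0.0, y = 1.9597 + 0.0*(1.9597 - 1.9597) = 1.9597
  grad(y) = 18.4358, v = y - alpha*grad = 1.2628
  prox(v) = soft_thresh(1.2628, 0.1126) = 1.1502
Iteration 2: beta = 0.3333, y = 1.1502 + 0.3333*(1.1502 - 1.9597) = 0.8803
  grad(y) = 3.3248, v = y - alpha*grad = 0.7547
  prox(v) = soft_thresh(0.7547, 0.1126) = 0.642
f(x_2) = 7*0.642^2 - 9*0.642 + 2.98*|0.642| = -0.9796


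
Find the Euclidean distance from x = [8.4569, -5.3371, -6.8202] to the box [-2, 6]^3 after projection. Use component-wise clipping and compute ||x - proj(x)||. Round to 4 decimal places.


Project each component onto [-2, 6].
clip(8.4569) = 6.0, clip(-5.3371) = -2.0, clip(-6.8202) = -2.0
Projection = [6.0, -2.0, -2.0]
Squared diffs: [6.0364, 11.1362, 23.2343]
Distance = sqrt(40.4069) = 6.3566


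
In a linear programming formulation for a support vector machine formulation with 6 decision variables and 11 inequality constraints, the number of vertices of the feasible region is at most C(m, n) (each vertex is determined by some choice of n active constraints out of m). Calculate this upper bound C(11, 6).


Each vertex corresponds to some choice of n active constraints out of m, so the number of vertices is at most C(m, n) = m! / (n!(m-n)!).
m = 11, n = 6
Numerator: 11 * 10 * 9 * 8 * 7 * 6
Denominator: 6! = 720
C(11, 6) = 462


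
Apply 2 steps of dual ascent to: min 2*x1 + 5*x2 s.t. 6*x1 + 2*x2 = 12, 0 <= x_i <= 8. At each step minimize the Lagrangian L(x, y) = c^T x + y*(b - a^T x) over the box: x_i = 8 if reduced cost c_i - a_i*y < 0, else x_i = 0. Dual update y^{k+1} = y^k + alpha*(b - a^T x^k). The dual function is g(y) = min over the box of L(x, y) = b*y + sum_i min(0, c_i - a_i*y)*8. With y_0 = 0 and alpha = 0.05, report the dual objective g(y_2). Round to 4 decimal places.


Dual ascent for LP: min 2*x1 + 5*x2, 6*x1 + 2*x2 = 12, 0 <= x_i <= 8
Step 1: y^k = 0.0, reduced costs: (2.0, 5.0)
  x^k = (0.0, 0.0), subgradient = b - a^T x = 12.0
  y^{k+1} = 0.0 + 0.05*12.0 = 0.6
Step 2: y^k = 0.6, reduced costs: (-1.6, 3.8)
  x^k = (8.0, 0.0), subgradient = b - a^T x = -36.0
  y^{k+1} = 0.6 + 0.05*-36.0 = -1.2
Dual objective at y_2 = -1.2: reduced costs (9.2, 7.4), box minimizer x = (0.0, 0.0)
g(y_2) = b*y + (c1 - a1*y)*x1 + (c2 - a2*y)*x2 = 12*(-1.2) + 9.2*0.0 + 7.4*0.0 = -14.4 + 0.0 + 0.0 = -14.4


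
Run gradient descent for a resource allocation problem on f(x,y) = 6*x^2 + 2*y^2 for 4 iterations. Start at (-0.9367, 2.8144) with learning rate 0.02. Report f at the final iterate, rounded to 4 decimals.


Gradient descent on f(x,y) = 6*x^2 + 2*y^2.
Starting point: (-0.9367, 2.8144), alpha = 0.02
Step 1: grad_x = 2*6*-0.9367 = -11.2404, grad_y = 2*2*2.8144 = 11.2576
  x_1 = -0.9367 - 0.02*-11.2404 = -0.7119
  y_1 = 2.8144 - 0.02*11.2576 = 2.5892
Step 2: grad_x = 2*6*-0.7119 = -8.5427, grad_y = 2*2*2.5892 = 10.357
  x_2 = -0.7119 - 0.02*-8.5427 = -0.541
  y_2 = 2.5892 - 0.02*10.357 = 2.3821
Step 3: grad_x = 2*6*-0.541 = -6.4925, grad_y = 2*2*2.3821 = 9.5284
  x_3 = -0.541 - 0.02*-6.4925 = -0.4112
  y_3 = 2.3821 - 0.02*9.5284 = 2.1915
Step 4: grad_x = 2*6*-0.4112 = -4.9343, grad_y = 2*2*2.1915 = 8.7662
  x_4 = -0.4112 - 0.02*-4.9343 = -0.3125
  y_4 = 2.1915 - 0.02*8.7662 = 2.0162
f(-0.3125, 2.0162) = 6*(-0.3125)^2 + 2*2.0162^2 = 8.7162
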